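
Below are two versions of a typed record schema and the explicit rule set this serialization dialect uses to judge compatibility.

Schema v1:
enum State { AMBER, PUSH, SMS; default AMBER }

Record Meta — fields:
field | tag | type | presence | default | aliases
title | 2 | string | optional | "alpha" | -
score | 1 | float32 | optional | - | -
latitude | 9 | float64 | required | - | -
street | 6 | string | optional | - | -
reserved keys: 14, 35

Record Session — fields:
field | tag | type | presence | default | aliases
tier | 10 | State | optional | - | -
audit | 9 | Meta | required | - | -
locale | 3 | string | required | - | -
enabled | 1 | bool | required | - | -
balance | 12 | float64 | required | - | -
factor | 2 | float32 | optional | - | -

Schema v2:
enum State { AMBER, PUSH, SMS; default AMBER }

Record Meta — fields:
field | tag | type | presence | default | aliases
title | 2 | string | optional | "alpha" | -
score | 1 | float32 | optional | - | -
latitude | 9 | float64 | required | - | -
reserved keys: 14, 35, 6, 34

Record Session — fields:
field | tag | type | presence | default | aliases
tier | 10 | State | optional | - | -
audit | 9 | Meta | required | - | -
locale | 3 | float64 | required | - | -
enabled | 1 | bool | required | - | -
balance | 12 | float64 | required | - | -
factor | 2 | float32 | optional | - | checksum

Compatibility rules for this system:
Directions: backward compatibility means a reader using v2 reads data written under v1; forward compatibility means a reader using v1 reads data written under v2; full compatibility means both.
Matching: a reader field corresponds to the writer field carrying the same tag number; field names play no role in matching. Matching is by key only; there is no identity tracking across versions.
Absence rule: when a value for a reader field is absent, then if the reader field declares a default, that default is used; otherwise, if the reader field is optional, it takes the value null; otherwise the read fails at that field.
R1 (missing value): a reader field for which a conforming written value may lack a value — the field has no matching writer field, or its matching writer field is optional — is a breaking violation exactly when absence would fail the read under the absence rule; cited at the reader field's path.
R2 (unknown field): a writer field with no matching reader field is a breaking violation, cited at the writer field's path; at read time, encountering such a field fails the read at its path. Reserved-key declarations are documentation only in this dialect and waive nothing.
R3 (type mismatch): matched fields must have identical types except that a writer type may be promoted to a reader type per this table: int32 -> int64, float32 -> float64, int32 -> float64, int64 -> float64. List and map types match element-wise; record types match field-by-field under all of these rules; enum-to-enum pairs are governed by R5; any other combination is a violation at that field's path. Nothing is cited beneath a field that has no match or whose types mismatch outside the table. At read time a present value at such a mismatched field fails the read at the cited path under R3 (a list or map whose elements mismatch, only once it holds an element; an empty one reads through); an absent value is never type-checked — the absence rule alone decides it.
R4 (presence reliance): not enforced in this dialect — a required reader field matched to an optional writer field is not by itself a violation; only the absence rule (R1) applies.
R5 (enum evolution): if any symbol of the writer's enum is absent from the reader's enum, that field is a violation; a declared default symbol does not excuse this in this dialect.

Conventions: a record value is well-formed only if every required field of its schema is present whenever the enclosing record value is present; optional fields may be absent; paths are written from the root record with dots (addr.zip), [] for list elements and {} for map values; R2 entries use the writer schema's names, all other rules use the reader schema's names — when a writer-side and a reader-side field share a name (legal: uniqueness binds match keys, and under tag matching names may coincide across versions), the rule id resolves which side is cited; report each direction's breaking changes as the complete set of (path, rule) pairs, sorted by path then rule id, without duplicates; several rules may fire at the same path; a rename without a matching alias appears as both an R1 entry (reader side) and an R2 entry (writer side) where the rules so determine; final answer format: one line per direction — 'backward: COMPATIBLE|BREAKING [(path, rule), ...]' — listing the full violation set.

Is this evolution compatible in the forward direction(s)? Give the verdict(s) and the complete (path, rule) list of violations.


forward: BREAKING [(locale, R3)]

in Session below, arrows point writer -> reader
checking forward for Session: reader v1 against writer v2:
  tier: paired with writer tier (State -> State; writer optional)
  audit: paired with writer audit (Meta -> Meta; writer required)
  locale: paired with writer locale (float64 -> string; writer required)
  enabled: paired with writer enabled (bool -> bool; writer required)
  balance: paired with writer balance (float64 -> float64; writer required)
  factor: paired with writer factor (float32 -> float32; writer optional)
  audit.title: paired with writer audit.title (string -> string; writer optional)
  audit.score: paired with writer audit.score (float32 -> float32; writer optional)
  audit.latitude: paired with writer audit.latitude (float64 -> float64; writer required)
  audit.street: no writer-side match
  R3 fires at locale
  => 1 violation(s): forward is BREAKING for Session
remaining Session differences; none change what is asked:
  removed field street from record Meta (its key 6 joins the reserved list) -> matters only for Session's backward compatibility — outside the asked direction


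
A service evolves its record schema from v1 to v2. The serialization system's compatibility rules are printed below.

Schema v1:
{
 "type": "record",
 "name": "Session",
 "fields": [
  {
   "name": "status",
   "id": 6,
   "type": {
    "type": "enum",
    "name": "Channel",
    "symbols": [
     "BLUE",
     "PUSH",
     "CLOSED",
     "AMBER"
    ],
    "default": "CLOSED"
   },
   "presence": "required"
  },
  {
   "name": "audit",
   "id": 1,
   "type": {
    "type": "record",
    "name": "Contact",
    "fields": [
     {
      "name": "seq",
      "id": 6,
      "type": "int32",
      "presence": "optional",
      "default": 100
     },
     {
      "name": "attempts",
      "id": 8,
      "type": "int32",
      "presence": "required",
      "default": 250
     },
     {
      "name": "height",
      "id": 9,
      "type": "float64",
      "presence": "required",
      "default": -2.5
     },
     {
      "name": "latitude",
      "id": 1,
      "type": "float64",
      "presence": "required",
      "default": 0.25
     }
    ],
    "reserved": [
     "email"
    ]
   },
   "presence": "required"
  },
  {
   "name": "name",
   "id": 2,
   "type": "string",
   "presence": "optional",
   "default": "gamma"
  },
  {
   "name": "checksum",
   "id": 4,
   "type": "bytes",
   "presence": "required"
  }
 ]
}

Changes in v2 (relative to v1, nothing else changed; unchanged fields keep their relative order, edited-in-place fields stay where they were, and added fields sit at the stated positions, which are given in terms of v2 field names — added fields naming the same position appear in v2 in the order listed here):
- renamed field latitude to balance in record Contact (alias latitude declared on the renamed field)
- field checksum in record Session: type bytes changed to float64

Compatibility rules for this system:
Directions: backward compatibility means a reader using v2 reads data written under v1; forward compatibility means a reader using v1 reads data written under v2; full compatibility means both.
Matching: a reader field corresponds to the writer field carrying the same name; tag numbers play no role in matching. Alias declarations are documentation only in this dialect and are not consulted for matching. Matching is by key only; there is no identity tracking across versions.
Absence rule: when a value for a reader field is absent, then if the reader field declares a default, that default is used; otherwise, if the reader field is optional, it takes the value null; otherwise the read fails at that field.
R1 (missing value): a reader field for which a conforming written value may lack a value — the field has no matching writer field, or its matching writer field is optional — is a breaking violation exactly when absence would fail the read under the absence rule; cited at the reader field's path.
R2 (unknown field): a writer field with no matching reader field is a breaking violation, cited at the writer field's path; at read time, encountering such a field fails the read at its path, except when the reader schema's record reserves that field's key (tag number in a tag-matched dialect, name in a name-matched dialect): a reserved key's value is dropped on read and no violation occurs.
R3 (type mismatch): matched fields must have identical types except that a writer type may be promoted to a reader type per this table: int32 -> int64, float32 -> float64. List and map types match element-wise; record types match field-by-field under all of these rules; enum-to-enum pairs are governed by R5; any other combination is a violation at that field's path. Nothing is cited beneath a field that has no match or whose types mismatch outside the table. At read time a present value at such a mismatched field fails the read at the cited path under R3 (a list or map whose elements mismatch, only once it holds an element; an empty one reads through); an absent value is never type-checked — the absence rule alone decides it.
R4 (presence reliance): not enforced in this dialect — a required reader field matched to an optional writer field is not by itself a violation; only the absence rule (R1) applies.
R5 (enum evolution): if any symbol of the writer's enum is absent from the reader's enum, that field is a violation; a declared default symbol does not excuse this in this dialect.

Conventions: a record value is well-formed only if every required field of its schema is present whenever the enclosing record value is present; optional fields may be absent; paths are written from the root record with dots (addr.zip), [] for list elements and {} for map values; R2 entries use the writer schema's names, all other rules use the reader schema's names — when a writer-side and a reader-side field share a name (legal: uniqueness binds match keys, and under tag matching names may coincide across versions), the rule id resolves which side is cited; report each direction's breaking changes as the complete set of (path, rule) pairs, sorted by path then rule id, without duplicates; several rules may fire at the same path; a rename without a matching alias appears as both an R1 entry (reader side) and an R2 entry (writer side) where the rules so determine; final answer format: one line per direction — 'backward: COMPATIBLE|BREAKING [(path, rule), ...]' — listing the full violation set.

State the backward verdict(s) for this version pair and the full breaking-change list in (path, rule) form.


backward: BREAKING [(audit.latitude, R2), (checksum, R3)]

each type pair in Session: writer, then reader
backward on Session — v2 reading data written by v1:
  status <- status (Channel -> Channel, writer required)
  audit <- audit (Contact -> Contact, writer required)
  name <- name (string -> string, writer optional)
  checksum <- checksum (bytes -> float64, writer required)
  audit.seq <- audit.seq (int32 -> int32, writer optional)
  audit.attempts <- audit.attempts (int32 -> int32, writer required)
  audit.height <- audit.height (float64 -> float64, writer required)
  no writer field matches reader audit.balance
  writer audit.latitude: unknown to reader
  rule R2 violated at audit.latitude
  rule R3 violated at checksum
  => 2 violation(s): backward is BREAKING for Session


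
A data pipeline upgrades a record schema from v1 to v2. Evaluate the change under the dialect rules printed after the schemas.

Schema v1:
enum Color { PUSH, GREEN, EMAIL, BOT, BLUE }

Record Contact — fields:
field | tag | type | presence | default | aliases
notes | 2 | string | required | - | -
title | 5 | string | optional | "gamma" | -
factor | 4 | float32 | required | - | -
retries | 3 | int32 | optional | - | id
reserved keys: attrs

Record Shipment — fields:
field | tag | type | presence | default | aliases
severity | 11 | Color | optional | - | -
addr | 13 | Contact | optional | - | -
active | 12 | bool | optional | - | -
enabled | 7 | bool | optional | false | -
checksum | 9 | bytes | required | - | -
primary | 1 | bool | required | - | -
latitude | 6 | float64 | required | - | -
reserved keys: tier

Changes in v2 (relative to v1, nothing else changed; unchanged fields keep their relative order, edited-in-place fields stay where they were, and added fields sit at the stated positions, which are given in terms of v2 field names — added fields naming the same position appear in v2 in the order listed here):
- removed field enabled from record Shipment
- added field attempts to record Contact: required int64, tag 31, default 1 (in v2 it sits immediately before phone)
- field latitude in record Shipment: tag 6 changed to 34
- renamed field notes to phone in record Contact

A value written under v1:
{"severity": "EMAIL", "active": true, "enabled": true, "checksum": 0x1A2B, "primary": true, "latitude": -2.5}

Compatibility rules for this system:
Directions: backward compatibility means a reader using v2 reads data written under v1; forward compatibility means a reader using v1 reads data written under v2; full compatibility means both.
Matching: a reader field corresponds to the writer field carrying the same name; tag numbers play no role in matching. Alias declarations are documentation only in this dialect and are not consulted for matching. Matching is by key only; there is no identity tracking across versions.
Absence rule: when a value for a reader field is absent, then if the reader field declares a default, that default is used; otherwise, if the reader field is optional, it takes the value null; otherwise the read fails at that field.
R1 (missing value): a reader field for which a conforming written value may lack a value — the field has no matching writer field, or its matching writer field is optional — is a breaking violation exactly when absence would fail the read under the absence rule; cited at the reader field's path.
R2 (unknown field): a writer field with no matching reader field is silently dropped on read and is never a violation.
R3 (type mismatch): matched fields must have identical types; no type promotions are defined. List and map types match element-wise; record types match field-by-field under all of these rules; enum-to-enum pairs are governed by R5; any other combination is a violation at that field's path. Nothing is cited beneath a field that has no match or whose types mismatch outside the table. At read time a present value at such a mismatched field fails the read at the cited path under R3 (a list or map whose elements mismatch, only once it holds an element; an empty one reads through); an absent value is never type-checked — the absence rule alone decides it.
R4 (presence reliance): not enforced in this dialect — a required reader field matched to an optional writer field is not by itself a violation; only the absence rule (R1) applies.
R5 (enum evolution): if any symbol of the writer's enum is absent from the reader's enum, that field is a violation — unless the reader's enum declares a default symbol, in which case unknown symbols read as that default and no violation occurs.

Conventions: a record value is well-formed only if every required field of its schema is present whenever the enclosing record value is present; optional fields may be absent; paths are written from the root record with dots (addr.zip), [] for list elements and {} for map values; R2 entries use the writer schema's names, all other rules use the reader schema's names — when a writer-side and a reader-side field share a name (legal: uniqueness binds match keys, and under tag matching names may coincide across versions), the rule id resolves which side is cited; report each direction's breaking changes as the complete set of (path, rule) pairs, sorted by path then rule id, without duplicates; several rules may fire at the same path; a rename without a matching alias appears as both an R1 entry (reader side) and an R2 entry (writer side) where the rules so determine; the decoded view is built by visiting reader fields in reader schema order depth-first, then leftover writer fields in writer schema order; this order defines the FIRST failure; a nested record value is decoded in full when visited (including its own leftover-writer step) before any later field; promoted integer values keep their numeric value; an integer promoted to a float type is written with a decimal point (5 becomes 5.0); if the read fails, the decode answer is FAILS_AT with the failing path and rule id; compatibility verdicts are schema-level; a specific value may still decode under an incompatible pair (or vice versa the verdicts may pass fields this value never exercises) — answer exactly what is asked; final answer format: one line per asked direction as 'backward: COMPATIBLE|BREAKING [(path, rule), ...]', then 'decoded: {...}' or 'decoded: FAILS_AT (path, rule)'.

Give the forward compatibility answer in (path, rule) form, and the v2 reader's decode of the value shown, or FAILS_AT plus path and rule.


forward: BREAKING [(addr.notes, R1)]; decoded: {"severity": "EMAIL", "addr": null, "active": true, "checksum": 0x1A2B, "primary": true, "latitude": -2.5}

in Shipment below, arrows point writer -> reader
forward on Shipment — v1 reading data written by v2:
  Color -> Color, writer optional: severity aligns to severity
  Contact -> Contact, writer optional: addr aligns to addr
  bool -> bool, writer optional: active aligns to active
  no writer field matches reader enabled
  bytes -> bytes, writer required: checksum aligns to checksum
  bool -> bool, writer required: primary aligns to primary
  float64 -> float64, writer required: latitude aligns to latitude
  no writer field matches reader addr.notes
  string -> string, writer optional: addr.title aligns to addr.title
  float32 -> float32, writer required: addr.factor aligns to addr.factor
  int32 -> int32, writer optional: addr.retries aligns to addr.retries
  leftover writer field: addr.attempts
  leftover writer field: addr.phone
  R1 fires at addr.notes
  => forward: BREAKING (1)
decoding the Shipment value with the v2 reader:
  severity := "EMAIL"
  addr := null (not supplied -> null)
  active := true
  checksum := 0x1A2B
  primary := true
  latitude := -2.5
  writer enabled: unmatched, discarded
  => decoded: {"severity": "EMAIL", "addr": null, "active": true, "checksum": 0x1A2B, "primary": true, "latitude": -2.5}
remaining Shipment differences; none change what is asked:
  added field attempts to record Contact: required int64, tag 31, default 1 (in v2 it sits immediately before phone) -> no rule fires on it in Shipment's dialect; the asked verdict holds
  field latitude in record Shipment: tag 6 changed to 34 -> no rule fires on it in Shipment's dialect; the asked verdict holds


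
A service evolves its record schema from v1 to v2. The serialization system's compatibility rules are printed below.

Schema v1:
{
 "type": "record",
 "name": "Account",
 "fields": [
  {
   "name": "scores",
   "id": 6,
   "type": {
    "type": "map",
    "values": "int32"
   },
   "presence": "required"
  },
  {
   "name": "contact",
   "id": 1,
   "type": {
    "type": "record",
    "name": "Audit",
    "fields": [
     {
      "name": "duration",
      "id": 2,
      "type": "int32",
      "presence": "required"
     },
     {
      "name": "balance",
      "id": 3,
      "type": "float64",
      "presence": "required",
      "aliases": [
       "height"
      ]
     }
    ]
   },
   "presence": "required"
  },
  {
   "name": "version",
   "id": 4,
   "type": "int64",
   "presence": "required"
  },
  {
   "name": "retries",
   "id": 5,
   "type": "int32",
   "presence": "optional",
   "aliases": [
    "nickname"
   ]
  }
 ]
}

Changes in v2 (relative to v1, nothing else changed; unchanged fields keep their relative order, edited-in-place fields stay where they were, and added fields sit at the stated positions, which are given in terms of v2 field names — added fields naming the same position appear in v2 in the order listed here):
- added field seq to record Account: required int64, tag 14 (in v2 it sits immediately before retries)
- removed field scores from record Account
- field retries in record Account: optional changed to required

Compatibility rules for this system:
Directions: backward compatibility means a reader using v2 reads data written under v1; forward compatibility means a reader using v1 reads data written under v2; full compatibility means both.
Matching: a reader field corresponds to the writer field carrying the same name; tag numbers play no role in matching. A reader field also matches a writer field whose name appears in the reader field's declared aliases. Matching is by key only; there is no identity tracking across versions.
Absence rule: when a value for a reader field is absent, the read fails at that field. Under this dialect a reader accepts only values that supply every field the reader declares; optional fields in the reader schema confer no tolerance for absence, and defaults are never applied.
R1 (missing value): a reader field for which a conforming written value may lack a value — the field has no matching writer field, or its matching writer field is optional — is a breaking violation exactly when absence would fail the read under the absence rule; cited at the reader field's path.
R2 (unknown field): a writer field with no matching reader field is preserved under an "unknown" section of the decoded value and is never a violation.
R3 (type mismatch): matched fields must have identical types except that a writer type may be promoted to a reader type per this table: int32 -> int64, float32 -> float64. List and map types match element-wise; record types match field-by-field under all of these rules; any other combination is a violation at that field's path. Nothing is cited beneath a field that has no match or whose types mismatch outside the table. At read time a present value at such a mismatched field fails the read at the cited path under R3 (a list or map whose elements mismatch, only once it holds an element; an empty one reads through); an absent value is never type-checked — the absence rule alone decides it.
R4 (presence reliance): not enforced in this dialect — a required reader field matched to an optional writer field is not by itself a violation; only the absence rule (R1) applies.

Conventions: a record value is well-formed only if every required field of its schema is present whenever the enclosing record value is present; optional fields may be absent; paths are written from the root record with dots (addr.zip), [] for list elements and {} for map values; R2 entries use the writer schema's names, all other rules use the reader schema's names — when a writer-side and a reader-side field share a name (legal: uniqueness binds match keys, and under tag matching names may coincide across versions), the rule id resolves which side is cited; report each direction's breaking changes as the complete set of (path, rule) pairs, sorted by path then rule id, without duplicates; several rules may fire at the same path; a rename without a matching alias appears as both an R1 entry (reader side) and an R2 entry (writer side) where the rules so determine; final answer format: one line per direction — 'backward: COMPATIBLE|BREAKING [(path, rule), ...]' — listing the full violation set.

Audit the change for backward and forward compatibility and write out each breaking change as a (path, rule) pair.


arrows below run writer -> reader for Account
backward pass over Account, reader schema v2, writer schema v1:
  contact <- contact (Audit -> Audit, writer required)
  version <- version (int64 -> int64, writer required)
  seq has no writer counterpart
  retries <- retries (int32 -> int32, writer optional)
  writer field scores has no reader counterpart
  contact.duration <- contact.duration (int32 -> int32, writer required)
  contact.balance <- contact.balance (float64 -> float64, writer required)
  R1 fires at retries
  R1 fires at seq
  => 2 violation(s): backward is BREAKING for Account
forward pass over Account, reader schema v1, writer schema v2:
  scores has no writer counterpart
  contact <- contact (Audit -> Audit, writer required)
  version <- version (int64 -> int64, writer required)
  retries <- retries (int32 -> int32, writer required)
  writer field seq has no reader counterpart
  contact.duration <- contact.duration (int32 -> int32, writer required)
  contact.balance <- contact.balance (float64 -> float64, writer required)
  R1 fires at scores
  => 1 violation(s): forward is BREAKING for Account

backward: BREAKING [(retries, R1), (seq, R1)]; forward: BREAKING [(scores, R1)]


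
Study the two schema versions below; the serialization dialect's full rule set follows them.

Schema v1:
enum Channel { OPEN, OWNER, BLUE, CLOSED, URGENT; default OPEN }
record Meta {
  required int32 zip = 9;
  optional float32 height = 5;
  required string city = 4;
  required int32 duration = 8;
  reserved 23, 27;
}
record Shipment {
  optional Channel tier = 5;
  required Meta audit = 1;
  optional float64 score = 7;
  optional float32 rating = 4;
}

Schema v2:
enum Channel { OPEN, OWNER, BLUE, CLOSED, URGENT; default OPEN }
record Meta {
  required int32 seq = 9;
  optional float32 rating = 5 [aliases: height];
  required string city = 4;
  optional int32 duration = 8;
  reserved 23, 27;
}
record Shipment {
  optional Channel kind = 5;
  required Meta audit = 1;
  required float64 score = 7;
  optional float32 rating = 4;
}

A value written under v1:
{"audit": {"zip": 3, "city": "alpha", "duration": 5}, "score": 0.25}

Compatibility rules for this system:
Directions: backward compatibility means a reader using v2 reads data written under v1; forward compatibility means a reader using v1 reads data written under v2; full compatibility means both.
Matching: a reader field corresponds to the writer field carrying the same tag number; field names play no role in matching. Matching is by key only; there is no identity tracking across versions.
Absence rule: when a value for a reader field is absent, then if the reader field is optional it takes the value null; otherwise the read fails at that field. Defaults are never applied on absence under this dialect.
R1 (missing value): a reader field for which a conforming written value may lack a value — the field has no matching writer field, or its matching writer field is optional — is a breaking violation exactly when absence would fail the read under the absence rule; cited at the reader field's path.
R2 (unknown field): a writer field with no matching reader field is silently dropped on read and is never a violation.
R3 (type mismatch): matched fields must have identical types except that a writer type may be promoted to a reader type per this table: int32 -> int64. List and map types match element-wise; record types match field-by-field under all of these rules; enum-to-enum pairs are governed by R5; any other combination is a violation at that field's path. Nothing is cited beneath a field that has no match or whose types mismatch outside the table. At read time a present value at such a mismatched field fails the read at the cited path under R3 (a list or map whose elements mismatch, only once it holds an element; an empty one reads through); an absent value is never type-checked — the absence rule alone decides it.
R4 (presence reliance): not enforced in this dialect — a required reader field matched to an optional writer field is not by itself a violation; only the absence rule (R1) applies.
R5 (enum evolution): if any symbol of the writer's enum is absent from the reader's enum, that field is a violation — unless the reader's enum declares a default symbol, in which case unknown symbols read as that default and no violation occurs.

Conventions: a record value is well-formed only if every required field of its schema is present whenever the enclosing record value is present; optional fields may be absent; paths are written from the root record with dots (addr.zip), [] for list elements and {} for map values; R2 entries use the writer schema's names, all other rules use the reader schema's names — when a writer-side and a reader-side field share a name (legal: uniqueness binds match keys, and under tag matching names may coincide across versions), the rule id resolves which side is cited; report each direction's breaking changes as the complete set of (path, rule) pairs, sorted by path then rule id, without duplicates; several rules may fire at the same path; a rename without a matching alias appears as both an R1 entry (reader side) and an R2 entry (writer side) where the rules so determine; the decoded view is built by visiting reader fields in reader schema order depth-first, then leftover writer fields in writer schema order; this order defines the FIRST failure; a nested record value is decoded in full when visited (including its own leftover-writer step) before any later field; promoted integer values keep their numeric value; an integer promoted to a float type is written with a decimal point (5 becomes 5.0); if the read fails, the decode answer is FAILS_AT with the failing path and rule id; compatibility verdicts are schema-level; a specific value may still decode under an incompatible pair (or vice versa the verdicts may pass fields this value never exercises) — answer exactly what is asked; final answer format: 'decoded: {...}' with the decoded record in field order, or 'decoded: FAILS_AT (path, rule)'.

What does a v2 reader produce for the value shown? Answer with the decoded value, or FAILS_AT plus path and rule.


decoded: {"kind": null, "audit": {"seq": 3, "rating": null, "city": "alpha", "duration": 5}, "score": 0.25, "rating": null}

in Shipment below, arrows point writer -> reader
decode walk for Shipment under reader schema v2:
  kind := null (not supplied -> null)
  audit.seq := 3 (from writer zip)
  audit.rating := null (not supplied -> null)
  audit.city := "alpha"
  audit.duration := 5
  score := 0.25
  rating := null (not supplied -> null)
  => decoded: {"kind": null, "audit": {"seq": 3, "rating": null, "city": "alpha", "duration": 5}, "score": 0.25, "rating": null}
ruling out the remaining Shipment differences:
  field duration in record Meta: required changed to optional -> changes Shipment's schema-level verdicts only — the decode of this value is the same
  field score in record Shipment: optional changed to required -> changes Shipment's schema-level verdicts only — the decode of this value is the same


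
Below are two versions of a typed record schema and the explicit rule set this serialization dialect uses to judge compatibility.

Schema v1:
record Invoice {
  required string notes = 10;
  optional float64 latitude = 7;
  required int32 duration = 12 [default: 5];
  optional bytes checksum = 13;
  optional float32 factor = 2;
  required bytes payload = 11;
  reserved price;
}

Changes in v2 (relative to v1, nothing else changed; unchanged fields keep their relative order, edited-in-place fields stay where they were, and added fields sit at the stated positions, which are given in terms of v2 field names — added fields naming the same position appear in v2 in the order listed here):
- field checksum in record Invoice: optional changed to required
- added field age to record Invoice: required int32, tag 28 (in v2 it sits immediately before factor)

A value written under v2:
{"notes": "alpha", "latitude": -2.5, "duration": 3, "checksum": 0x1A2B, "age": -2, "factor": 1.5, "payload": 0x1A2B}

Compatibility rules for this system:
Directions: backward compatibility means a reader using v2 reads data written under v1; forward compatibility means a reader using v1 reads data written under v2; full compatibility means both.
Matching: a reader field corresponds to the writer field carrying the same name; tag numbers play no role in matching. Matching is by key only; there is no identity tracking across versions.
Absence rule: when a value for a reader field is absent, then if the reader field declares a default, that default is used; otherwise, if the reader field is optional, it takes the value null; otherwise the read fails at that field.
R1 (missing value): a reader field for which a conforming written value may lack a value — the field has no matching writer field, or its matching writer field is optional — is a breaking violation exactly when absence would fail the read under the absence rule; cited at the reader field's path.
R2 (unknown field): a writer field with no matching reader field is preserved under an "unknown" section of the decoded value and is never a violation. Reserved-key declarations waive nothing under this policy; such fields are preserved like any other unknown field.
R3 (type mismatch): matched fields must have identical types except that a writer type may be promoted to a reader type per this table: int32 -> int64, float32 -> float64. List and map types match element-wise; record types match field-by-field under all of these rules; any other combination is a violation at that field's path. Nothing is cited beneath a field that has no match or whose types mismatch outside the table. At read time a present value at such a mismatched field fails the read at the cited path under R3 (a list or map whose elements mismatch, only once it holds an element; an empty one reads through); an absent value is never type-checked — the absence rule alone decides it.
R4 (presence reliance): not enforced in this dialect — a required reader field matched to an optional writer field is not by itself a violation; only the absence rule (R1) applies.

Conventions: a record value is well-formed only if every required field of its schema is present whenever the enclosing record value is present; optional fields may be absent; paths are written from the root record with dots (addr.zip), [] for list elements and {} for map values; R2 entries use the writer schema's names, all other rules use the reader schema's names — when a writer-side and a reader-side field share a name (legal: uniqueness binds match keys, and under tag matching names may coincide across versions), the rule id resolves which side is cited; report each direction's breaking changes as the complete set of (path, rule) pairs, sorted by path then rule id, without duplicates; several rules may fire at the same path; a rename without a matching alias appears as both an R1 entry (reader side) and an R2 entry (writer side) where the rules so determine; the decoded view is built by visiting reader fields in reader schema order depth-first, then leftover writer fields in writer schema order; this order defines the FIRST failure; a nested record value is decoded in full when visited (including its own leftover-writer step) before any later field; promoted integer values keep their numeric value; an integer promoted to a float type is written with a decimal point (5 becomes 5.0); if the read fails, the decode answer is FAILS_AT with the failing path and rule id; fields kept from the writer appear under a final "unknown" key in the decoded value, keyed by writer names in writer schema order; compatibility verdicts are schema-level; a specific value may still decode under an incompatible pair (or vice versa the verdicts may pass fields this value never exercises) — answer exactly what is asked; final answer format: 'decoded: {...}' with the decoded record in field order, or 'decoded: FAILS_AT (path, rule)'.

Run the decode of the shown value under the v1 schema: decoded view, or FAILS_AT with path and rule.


decoded: {"notes": "alpha", "latitude": -2.5, "duration": 3, "checksum": 0x1A2B, "factor": 1.5, "payload": 0x1A2B, "unknown": {"age": -2}}

each type pair in Invoice: writer, then reader
decode (reader v1):
  notes := "alpha"
  latitude := -2.5
  duration := 3
  checksum := 0x1A2B
  factor := 1.5
  payload := 0x1A2B
  writer age: kept under "unknown"
  => decoded: {"notes": "alpha", "latitude": -2.5, "duration": 3, "checksum": 0x1A2B, "factor": 1.5, "payload": 0x1A2B, "unknown": {"age": -2}}
ruling out the remaining Invoice differences:
  field checksum in record Invoice: optional changed to required -> a verdict-level change on Invoice — the shown value reads the same


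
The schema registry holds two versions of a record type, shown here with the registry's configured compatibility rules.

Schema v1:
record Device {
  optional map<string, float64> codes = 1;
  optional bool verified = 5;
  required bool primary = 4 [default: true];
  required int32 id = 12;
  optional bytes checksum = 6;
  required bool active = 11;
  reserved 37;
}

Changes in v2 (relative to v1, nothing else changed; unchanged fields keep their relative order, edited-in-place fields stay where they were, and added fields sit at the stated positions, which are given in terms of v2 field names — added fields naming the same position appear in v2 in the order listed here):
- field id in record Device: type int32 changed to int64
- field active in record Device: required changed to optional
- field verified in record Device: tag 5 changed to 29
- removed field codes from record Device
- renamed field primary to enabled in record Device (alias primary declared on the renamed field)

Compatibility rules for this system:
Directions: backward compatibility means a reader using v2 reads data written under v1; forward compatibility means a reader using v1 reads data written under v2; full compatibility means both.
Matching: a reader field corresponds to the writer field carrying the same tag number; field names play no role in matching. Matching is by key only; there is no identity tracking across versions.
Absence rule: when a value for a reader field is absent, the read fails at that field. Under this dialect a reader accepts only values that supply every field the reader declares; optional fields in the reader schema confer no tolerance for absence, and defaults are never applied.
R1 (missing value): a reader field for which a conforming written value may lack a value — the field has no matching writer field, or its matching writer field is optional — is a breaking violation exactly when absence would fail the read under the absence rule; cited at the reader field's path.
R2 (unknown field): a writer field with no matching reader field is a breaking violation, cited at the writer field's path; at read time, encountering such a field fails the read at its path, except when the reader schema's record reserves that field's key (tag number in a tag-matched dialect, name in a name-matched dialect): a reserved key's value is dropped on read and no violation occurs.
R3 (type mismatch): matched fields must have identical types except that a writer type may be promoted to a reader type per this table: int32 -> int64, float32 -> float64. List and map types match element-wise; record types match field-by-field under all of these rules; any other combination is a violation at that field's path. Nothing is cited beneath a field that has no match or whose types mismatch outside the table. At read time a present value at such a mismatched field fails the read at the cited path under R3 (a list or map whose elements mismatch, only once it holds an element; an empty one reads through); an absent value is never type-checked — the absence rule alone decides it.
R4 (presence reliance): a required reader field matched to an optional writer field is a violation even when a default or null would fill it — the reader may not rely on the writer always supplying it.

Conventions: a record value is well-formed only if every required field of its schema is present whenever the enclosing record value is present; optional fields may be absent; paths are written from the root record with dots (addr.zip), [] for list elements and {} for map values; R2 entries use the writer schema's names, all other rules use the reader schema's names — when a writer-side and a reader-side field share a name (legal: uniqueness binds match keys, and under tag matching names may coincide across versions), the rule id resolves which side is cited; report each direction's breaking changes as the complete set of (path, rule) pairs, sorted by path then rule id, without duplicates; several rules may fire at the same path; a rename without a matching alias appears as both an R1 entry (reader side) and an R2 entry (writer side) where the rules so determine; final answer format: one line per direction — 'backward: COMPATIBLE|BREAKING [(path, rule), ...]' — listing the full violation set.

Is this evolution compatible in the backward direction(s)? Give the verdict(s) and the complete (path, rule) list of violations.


backward: BREAKING [(checksum, R1), (codes, R2), (verified, R1), (verified, R2)]

the writer's type comes first in each Device pair
backward for Device (reader v2, writer v1):
  verified: no writer match
  bool -> bool, writer required: enabled aligns to primary
  int32 -> int64, writer required: id aligns to id
  bytes -> bytes, writer optional: checksum aligns to checksum
  bool -> bool, writer required: active aligns to active
  writer codes: unknown to reader
  writer verified: unknown to reader
  rule R1 violated at checksum
  rule R2 violated at codes
  rule R1 violated at verified
  rule R2 violated at verified
  => backward verdict for Device: BREAKING, 4 violation(s)
remaining Device differences; none change what is asked:
  field id in record Device: type int32 changed to int64 -> matters only for Device's forward compatibility — outside the asked direction
  field active in record Device: required changed to optional -> matters only for Device's forward compatibility — outside the asked direction
  renamed field primary to enabled in record Device (alias primary declared on the renamed field) -> no rule fires on it in Device's dialect; the asked verdict holds
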